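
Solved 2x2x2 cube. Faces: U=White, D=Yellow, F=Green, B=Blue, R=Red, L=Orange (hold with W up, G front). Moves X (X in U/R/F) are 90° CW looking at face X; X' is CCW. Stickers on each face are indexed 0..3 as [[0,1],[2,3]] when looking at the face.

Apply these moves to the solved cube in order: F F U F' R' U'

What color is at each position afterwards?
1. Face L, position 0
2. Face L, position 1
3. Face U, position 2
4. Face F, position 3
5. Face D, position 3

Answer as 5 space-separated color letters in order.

Answer: Y R Y O G

Derivation:
After move 1 (F): F=GGGG U=WWOO R=WRWR D=RRYY L=OYOY
After move 2 (F): F=GGGG U=WWYY R=OROR D=WWYY L=OROR
After move 3 (U): U=YWYW F=ORGG R=BBOR B=ORBB L=GGOR
After move 4 (F'): F=RGOG U=YWBO R=WBWR D=GRYY L=GWOY
After move 5 (R'): R=BRWW U=YBBO F=RWOO D=GGYG B=YRRB
After move 6 (U'): U=BOYB F=GWOO R=RWWW B=BRRB L=YROY
Query 1: L[0] = Y
Query 2: L[1] = R
Query 3: U[2] = Y
Query 4: F[3] = O
Query 5: D[3] = G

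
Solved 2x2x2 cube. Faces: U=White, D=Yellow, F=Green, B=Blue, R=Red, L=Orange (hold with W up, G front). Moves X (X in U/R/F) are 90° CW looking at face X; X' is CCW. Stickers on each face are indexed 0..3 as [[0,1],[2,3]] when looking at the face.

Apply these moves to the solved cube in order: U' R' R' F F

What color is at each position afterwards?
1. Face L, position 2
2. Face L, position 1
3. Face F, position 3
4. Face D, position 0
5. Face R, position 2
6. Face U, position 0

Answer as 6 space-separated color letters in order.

Answer: O G O Y B W

Derivation:
After move 1 (U'): U=WWWW F=OOGG R=GGRR B=RRBB L=BBOO
After move 2 (R'): R=GRGR U=WBWR F=OWGW D=YOYG B=YRYB
After move 3 (R'): R=RRGG U=WYWY F=OBGR D=YWYW B=GROB
After move 4 (F): F=GORB U=WYOB R=WRYG D=GRYW L=BYOW
After move 5 (F): F=RGBO U=WYWY R=ORBG D=YWYW L=BGOR
Query 1: L[2] = O
Query 2: L[1] = G
Query 3: F[3] = O
Query 4: D[0] = Y
Query 5: R[2] = B
Query 6: U[0] = W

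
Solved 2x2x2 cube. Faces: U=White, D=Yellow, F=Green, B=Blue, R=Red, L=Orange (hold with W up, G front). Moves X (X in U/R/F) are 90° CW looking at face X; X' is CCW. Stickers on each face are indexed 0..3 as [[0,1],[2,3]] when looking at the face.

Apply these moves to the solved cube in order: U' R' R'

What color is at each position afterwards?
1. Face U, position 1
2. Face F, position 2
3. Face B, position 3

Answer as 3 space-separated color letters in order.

Answer: Y G B

Derivation:
After move 1 (U'): U=WWWW F=OOGG R=GGRR B=RRBB L=BBOO
After move 2 (R'): R=GRGR U=WBWR F=OWGW D=YOYG B=YRYB
After move 3 (R'): R=RRGG U=WYWY F=OBGR D=YWYW B=GROB
Query 1: U[1] = Y
Query 2: F[2] = G
Query 3: B[3] = B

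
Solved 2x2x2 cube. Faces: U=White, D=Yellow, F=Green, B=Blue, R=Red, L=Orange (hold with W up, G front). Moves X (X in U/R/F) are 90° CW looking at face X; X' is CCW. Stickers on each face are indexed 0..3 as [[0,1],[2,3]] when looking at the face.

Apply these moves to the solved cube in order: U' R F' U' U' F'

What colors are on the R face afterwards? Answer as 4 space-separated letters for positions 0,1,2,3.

Answer: O G B G

Derivation:
After move 1 (U'): U=WWWW F=OOGG R=GGRR B=RRBB L=BBOO
After move 2 (R): R=RGRG U=WOWG F=OYGY D=YBYR B=WRWB
After move 3 (F'): F=YYOG U=WORR R=BGYG D=BOYR L=BGOW
After move 4 (U'): U=ORWR F=BGOG R=YYYG B=BGWB L=WROW
After move 5 (U'): U=RROW F=WROG R=BGYG B=YYWB L=BGOW
After move 6 (F'): F=RGWO U=RRBY R=OGBG D=GWYR L=BWOO
Query: R face = OGBG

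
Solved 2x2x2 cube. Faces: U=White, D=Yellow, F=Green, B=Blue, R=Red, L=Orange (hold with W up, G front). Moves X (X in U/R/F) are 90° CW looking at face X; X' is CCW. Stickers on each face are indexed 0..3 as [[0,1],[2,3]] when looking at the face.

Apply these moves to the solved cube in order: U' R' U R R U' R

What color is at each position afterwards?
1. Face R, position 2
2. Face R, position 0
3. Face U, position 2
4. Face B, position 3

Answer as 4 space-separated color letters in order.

Answer: Y R W B

Derivation:
After move 1 (U'): U=WWWW F=OOGG R=GGRR B=RRBB L=BBOO
After move 2 (R'): R=GRGR U=WBWR F=OWGW D=YOYG B=YRYB
After move 3 (U): U=WWRB F=GRGW R=YRGR B=BBYB L=OWOO
After move 4 (R): R=GYRR U=WRRW F=GOGG D=YYYB B=BBWB
After move 5 (R): R=RGRY U=WORG F=GYGB D=YWYB B=WBRB
After move 6 (U'): U=OGWR F=OWGB R=GYRY B=RGRB L=WBOO
After move 7 (R): R=RGYY U=OWWB F=OWGB D=YRYR B=RGGB
Query 1: R[2] = Y
Query 2: R[0] = R
Query 3: U[2] = W
Query 4: B[3] = B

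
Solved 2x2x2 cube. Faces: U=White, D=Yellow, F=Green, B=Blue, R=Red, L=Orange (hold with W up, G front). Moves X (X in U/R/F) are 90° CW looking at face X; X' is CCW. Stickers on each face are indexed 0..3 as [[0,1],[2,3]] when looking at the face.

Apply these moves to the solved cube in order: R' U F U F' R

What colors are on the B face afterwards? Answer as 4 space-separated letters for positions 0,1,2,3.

Answer: B Y W B

Derivation:
After move 1 (R'): R=RRRR U=WBWB F=GWGW D=YGYG B=YBYB
After move 2 (U): U=WWBB F=RRGW R=YBRR B=OOYB L=GWOO
After move 3 (F): F=GRWR U=WWOW R=BBBR D=RYYG L=GYOG
After move 4 (U): U=OWWW F=BBWR R=OOBR B=GYYB L=GROG
After move 5 (F'): F=BRBW U=OWOB R=YORR D=RGYG L=GWOW
After move 6 (R): R=RYRO U=OROW F=BGBG D=RYYG B=BYWB
Query: B face = BYWB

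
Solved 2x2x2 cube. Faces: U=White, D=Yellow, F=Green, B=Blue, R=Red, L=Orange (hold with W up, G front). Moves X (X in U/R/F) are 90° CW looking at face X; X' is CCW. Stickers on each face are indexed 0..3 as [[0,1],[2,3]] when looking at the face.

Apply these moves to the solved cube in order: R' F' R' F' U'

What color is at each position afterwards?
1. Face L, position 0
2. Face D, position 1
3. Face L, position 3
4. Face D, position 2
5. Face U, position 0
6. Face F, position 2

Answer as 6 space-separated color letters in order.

After move 1 (R'): R=RRRR U=WBWB F=GWGW D=YGYG B=YBYB
After move 2 (F'): F=WWGG U=WBRR R=GRYR D=OOYG L=OBOW
After move 3 (R'): R=RRGY U=WYRY F=WBGR D=OWYG B=GBOB
After move 4 (F'): F=BRWG U=WYRG R=WROY D=BWYG L=OYOR
After move 5 (U'): U=YGWR F=OYWG R=BROY B=WROB L=GBOR
Query 1: L[0] = G
Query 2: D[1] = W
Query 3: L[3] = R
Query 4: D[2] = Y
Query 5: U[0] = Y
Query 6: F[2] = W

Answer: G W R Y Y W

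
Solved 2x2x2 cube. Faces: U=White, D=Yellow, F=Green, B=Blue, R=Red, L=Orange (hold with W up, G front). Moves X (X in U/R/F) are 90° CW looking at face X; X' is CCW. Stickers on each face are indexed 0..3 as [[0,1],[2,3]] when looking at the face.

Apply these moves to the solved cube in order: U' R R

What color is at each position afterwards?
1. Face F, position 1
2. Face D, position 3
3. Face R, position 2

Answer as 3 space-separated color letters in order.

Answer: B W G

Derivation:
After move 1 (U'): U=WWWW F=OOGG R=GGRR B=RRBB L=BBOO
After move 2 (R): R=RGRG U=WOWG F=OYGY D=YBYR B=WRWB
After move 3 (R): R=RRGG U=WYWY F=OBGR D=YWYW B=GROB
Query 1: F[1] = B
Query 2: D[3] = W
Query 3: R[2] = G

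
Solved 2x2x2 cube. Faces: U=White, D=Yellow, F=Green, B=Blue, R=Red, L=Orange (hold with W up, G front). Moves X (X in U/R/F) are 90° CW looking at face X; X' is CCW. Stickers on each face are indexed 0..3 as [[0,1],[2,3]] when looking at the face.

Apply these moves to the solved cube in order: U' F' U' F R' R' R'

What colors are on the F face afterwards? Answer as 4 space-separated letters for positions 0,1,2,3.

Answer: O O G Y

Derivation:
After move 1 (U'): U=WWWW F=OOGG R=GGRR B=RRBB L=BBOO
After move 2 (F'): F=OGOG U=WWGR R=YGYR D=BOYY L=BWOW
After move 3 (U'): U=WRWG F=BWOG R=OGYR B=YGBB L=RROW
After move 4 (F): F=OBGW U=WRWR R=WGGR D=YOYY L=RBOO
After move 5 (R'): R=GRWG U=WBWY F=ORGR D=YBYW B=YGOB
After move 6 (R'): R=RGGW U=WOWY F=OBGY D=YRYR B=WGBB
After move 7 (R'): R=GWRG U=WBWW F=OOGY D=YBYY B=RGRB
Query: F face = OOGY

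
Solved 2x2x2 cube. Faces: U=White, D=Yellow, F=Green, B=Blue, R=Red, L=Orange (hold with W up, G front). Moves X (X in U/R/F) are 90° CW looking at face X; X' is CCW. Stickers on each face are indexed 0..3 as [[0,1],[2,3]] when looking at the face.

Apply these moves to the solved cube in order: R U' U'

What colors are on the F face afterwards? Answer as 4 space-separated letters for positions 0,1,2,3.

Answer: W B G Y

Derivation:
After move 1 (R): R=RRRR U=WGWG F=GYGY D=YBYB B=WBWB
After move 2 (U'): U=GGWW F=OOGY R=GYRR B=RRWB L=WBOO
After move 3 (U'): U=GWGW F=WBGY R=OORR B=GYWB L=RROO
Query: F face = WBGY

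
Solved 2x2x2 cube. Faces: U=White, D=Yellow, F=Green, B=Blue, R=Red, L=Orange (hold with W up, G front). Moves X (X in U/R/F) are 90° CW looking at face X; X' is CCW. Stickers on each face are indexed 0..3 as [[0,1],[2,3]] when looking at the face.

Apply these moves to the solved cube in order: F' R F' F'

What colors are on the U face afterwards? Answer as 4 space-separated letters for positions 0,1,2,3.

Answer: W G B O

Derivation:
After move 1 (F'): F=GGGG U=WWRR R=YRYR D=OOYY L=OWOW
After move 2 (R): R=YYRR U=WGRG F=GOGY D=OBYB B=RBWB
After move 3 (F'): F=OYGG U=WGYR R=BYOR D=WWYB L=OGOR
After move 4 (F'): F=YGOG U=WGBO R=WYWR D=GRYB L=OROY
Query: U face = WGBO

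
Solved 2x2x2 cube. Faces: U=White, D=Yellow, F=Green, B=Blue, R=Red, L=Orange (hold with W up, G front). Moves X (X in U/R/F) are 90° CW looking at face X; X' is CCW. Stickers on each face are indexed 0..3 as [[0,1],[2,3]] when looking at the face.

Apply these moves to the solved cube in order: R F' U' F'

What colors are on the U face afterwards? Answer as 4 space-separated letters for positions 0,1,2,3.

After move 1 (R): R=RRRR U=WGWG F=GYGY D=YBYB B=WBWB
After move 2 (F'): F=YYGG U=WGRR R=BRYR D=OOYB L=OGOW
After move 3 (U'): U=GRWR F=OGGG R=YYYR B=BRWB L=WBOW
After move 4 (F'): F=GGOG U=GRYY R=OYOR D=BWYB L=WROW
Query: U face = GRYY

Answer: G R Y Y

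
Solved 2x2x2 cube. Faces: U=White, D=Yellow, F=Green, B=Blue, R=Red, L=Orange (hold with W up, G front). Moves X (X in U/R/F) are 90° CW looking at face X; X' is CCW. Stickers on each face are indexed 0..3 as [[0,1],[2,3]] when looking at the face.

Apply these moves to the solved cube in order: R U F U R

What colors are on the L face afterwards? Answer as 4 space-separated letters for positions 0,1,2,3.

Answer: G R O B

Derivation:
After move 1 (R): R=RRRR U=WGWG F=GYGY D=YBYB B=WBWB
After move 2 (U): U=WWGG F=RRGY R=WBRR B=OOWB L=GYOO
After move 3 (F): F=GRYR U=WWOY R=GBGR D=RWYB L=GYOB
After move 4 (U): U=OWYW F=GBYR R=OOGR B=GYWB L=GROB
After move 5 (R): R=GORO U=OBYR F=GWYB D=RWYG B=WYWB
Query: L face = GROB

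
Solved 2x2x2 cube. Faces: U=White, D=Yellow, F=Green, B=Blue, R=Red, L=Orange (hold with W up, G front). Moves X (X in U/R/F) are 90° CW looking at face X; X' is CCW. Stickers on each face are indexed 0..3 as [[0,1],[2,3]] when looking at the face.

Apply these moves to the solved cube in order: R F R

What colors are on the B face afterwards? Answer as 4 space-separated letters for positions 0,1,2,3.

Answer: O B G B

Derivation:
After move 1 (R): R=RRRR U=WGWG F=GYGY D=YBYB B=WBWB
After move 2 (F): F=GGYY U=WGOO R=WRGR D=RRYB L=OYOB
After move 3 (R): R=GWRR U=WGOY F=GRYB D=RWYW B=OBGB
Query: B face = OBGB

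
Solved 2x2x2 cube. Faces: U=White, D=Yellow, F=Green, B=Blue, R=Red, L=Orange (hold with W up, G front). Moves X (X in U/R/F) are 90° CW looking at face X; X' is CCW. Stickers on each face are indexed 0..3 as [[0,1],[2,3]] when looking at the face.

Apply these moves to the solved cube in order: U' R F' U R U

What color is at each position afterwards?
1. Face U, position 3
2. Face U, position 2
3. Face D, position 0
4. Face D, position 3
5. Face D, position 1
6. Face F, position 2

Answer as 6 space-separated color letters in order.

After move 1 (U'): U=WWWW F=OOGG R=GGRR B=RRBB L=BBOO
After move 2 (R): R=RGRG U=WOWG F=OYGY D=YBYR B=WRWB
After move 3 (F'): F=YYOG U=WORR R=BGYG D=BOYR L=BGOW
After move 4 (U): U=RWRO F=BGOG R=WRYG B=BGWB L=YYOW
After move 5 (R): R=YWGR U=RGRG F=BOOR D=BWYB B=OGWB
After move 6 (U): U=RRGG F=YWOR R=OGGR B=YYWB L=BOOW
Query 1: U[3] = G
Query 2: U[2] = G
Query 3: D[0] = B
Query 4: D[3] = B
Query 5: D[1] = W
Query 6: F[2] = O

Answer: G G B B W O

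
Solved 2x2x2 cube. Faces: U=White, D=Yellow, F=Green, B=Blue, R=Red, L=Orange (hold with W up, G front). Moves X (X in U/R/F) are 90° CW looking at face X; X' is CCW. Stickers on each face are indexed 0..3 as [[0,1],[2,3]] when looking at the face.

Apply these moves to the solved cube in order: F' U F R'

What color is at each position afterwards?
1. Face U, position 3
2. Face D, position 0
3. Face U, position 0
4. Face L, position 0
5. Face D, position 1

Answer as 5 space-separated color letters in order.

After move 1 (F'): F=GGGG U=WWRR R=YRYR D=OOYY L=OWOW
After move 2 (U): U=RWRW F=YRGG R=BBYR B=OWBB L=GGOW
After move 3 (F): F=GYGR U=RWWG R=RBWR D=YBYY L=GOOO
After move 4 (R'): R=BRRW U=RBWO F=GWGG D=YYYR B=YWBB
Query 1: U[3] = O
Query 2: D[0] = Y
Query 3: U[0] = R
Query 4: L[0] = G
Query 5: D[1] = Y

Answer: O Y R G Y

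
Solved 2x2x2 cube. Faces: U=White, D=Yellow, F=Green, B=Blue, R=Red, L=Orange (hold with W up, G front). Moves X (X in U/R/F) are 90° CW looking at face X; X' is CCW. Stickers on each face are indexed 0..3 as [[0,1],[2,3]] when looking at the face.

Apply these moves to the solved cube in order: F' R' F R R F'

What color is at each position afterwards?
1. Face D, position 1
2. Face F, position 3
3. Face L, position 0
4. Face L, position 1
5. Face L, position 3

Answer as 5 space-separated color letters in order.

After move 1 (F'): F=GGGG U=WWRR R=YRYR D=OOYY L=OWOW
After move 2 (R'): R=RRYY U=WBRB F=GWGR D=OGYG B=YBOB
After move 3 (F): F=GGRW U=WBWW R=RRBY D=YRYG L=OOOG
After move 4 (R): R=BRYR U=WGWW F=GRRG D=YOYY B=WBBB
After move 5 (R): R=YBRR U=WRWG F=GORY D=YBYW B=WBGB
After move 6 (F'): F=OYGR U=WRYR R=BBYR D=OGYW L=OGOW
Query 1: D[1] = G
Query 2: F[3] = R
Query 3: L[0] = O
Query 4: L[1] = G
Query 5: L[3] = W

Answer: G R O G W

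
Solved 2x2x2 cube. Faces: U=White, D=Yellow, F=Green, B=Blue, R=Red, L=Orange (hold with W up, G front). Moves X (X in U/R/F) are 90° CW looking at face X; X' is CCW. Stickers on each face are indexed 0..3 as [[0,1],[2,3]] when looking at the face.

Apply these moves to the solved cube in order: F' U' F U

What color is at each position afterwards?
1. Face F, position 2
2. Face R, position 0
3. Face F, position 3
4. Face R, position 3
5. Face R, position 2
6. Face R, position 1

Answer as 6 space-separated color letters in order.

After move 1 (F'): F=GGGG U=WWRR R=YRYR D=OOYY L=OWOW
After move 2 (U'): U=WRWR F=OWGG R=GGYR B=YRBB L=BBOW
After move 3 (F): F=GOGW U=WRWB R=WGRR D=YGYY L=BOOO
After move 4 (U): U=WWBR F=WGGW R=YRRR B=BOBB L=GOOO
Query 1: F[2] = G
Query 2: R[0] = Y
Query 3: F[3] = W
Query 4: R[3] = R
Query 5: R[2] = R
Query 6: R[1] = R

Answer: G Y W R R R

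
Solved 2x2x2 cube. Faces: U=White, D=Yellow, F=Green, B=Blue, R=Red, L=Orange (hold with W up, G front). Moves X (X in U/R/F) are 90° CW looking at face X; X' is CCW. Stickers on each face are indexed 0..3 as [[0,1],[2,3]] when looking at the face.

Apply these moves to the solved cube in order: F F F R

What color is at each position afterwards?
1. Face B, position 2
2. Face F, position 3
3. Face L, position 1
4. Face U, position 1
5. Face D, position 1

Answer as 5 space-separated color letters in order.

Answer: W Y W G B

Derivation:
After move 1 (F): F=GGGG U=WWOO R=WRWR D=RRYY L=OYOY
After move 2 (F): F=GGGG U=WWYY R=OROR D=WWYY L=OROR
After move 3 (F): F=GGGG U=WWRR R=YRYR D=OOYY L=OWOW
After move 4 (R): R=YYRR U=WGRG F=GOGY D=OBYB B=RBWB
Query 1: B[2] = W
Query 2: F[3] = Y
Query 3: L[1] = W
Query 4: U[1] = G
Query 5: D[1] = B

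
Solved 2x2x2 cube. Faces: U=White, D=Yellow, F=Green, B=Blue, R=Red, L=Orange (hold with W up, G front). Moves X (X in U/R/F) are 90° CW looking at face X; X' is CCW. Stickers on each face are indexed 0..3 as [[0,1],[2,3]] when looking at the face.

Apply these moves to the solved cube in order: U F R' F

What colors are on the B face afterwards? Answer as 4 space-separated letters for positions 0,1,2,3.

Answer: Y O B B

Derivation:
After move 1 (U): U=WWWW F=RRGG R=BBRR B=OOBB L=GGOO
After move 2 (F): F=GRGR U=WWOG R=WBWR D=RBYY L=GYOY
After move 3 (R'): R=BRWW U=WBOO F=GWGG D=RRYR B=YOBB
After move 4 (F): F=GGGW U=WBYY R=OROW D=WBYR L=GROR
Query: B face = YOBB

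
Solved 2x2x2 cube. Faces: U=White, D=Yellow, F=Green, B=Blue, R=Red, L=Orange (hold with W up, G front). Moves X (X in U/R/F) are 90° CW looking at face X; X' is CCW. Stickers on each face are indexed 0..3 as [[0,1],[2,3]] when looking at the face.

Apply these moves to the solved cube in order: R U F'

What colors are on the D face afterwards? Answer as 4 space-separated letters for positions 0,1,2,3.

Answer: Y O Y B

Derivation:
After move 1 (R): R=RRRR U=WGWG F=GYGY D=YBYB B=WBWB
After move 2 (U): U=WWGG F=RRGY R=WBRR B=OOWB L=GYOO
After move 3 (F'): F=RYRG U=WWWR R=BBYR D=YOYB L=GGOG
Query: D face = YOYB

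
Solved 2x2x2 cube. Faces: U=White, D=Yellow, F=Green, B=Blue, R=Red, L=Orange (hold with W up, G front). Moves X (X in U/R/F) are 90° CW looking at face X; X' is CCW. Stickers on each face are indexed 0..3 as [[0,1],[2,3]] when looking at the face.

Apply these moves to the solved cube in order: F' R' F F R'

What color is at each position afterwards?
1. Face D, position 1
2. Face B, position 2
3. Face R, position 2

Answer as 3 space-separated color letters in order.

After move 1 (F'): F=GGGG U=WWRR R=YRYR D=OOYY L=OWOW
After move 2 (R'): R=RRYY U=WBRB F=GWGR D=OGYG B=YBOB
After move 3 (F): F=GGRW U=WBWW R=RRBY D=YRYG L=OOOG
After move 4 (F): F=RGWG U=WBGO R=WRWY D=BRYG L=OYOR
After move 5 (R'): R=RYWW U=WOGY F=RBWO D=BGYG B=GBRB
Query 1: D[1] = G
Query 2: B[2] = R
Query 3: R[2] = W

Answer: G R W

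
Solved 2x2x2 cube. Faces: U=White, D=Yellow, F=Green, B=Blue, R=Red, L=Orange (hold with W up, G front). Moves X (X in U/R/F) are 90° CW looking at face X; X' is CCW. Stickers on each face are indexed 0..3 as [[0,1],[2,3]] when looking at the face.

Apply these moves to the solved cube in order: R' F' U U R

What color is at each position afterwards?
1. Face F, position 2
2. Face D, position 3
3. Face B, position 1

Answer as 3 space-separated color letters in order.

Answer: G W W

Derivation:
After move 1 (R'): R=RRRR U=WBWB F=GWGW D=YGYG B=YBYB
After move 2 (F'): F=WWGG U=WBRR R=GRYR D=OOYG L=OBOW
After move 3 (U): U=RWRB F=GRGG R=YBYR B=OBYB L=WWOW
After move 4 (U): U=RRBW F=YBGG R=OBYR B=WWYB L=GROW
After move 5 (R): R=YORB U=RBBG F=YOGG D=OYYW B=WWRB
Query 1: F[2] = G
Query 2: D[3] = W
Query 3: B[1] = W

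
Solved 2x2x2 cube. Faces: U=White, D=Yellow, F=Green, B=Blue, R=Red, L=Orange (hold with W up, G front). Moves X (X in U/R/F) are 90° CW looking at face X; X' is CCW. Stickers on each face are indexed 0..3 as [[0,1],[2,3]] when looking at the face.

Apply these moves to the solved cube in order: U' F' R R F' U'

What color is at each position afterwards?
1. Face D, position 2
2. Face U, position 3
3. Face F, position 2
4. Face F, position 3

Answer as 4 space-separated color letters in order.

Answer: Y R O O

Derivation:
After move 1 (U'): U=WWWW F=OOGG R=GGRR B=RRBB L=BBOO
After move 2 (F'): F=OGOG U=WWGR R=YGYR D=BOYY L=BWOW
After move 3 (R): R=YYRG U=WGGG F=OOOY D=BBYR B=RRWB
After move 4 (R): R=RYGY U=WOGY F=OBOR D=BWYR B=GRGB
After move 5 (F'): F=BROO U=WORG R=WYBY D=WWYR L=BYOG
After move 6 (U'): U=OGWR F=BYOO R=BRBY B=WYGB L=GROG
Query 1: D[2] = Y
Query 2: U[3] = R
Query 3: F[2] = O
Query 4: F[3] = O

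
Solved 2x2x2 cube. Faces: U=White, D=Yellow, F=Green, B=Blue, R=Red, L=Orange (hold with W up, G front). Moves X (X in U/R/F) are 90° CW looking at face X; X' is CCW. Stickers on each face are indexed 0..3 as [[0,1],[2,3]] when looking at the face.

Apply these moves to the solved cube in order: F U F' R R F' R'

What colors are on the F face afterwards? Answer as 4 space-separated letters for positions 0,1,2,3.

After move 1 (F): F=GGGG U=WWOO R=WRWR D=RRYY L=OYOY
After move 2 (U): U=OWOW F=WRGG R=BBWR B=OYBB L=GGOY
After move 3 (F'): F=RGWG U=OWBW R=RBRR D=GYYY L=GWOO
After move 4 (R): R=RRRB U=OGBG F=RYWY D=GBYO B=WYWB
After move 5 (R): R=RRBR U=OYBY F=RBWO D=GWYW B=GYGB
After move 6 (F'): F=BORW U=OYRB R=WRGR D=WOYW L=GYOB
After move 7 (R'): R=RRWG U=OGRG F=BYRB D=WOYW B=WYOB
Query: F face = BYRB

Answer: B Y R B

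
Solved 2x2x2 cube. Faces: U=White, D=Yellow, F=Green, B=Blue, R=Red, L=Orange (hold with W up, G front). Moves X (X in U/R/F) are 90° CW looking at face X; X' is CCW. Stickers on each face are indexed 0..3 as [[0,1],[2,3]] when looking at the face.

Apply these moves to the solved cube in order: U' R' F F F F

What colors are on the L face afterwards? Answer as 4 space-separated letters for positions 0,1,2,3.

After move 1 (U'): U=WWWW F=OOGG R=GGRR B=RRBB L=BBOO
After move 2 (R'): R=GRGR U=WBWR F=OWGW D=YOYG B=YRYB
After move 3 (F): F=GOWW U=WBOB R=WRRR D=GGYG L=BYOO
After move 4 (F): F=WGWO U=WBOY R=ORBR D=RWYG L=BGOG
After move 5 (F): F=WWOG U=WBGG R=ORYR D=BOYG L=BROW
After move 6 (F): F=OWGW U=WBWR R=GRGR D=YOYG L=BBOO
Query: L face = BBOO

Answer: B B O O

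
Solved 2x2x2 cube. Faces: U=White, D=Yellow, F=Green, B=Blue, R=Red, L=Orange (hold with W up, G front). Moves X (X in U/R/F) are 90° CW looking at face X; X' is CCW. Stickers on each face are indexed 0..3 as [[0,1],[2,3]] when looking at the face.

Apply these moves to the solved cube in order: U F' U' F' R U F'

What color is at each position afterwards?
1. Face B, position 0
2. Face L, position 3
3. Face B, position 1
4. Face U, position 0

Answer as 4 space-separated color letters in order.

After move 1 (U): U=WWWW F=RRGG R=BBRR B=OOBB L=GGOO
After move 2 (F'): F=RGRG U=WWBR R=YBYR D=GOYY L=GWOW
After move 3 (U'): U=WRWB F=GWRG R=RGYR B=YBBB L=OOOW
After move 4 (F'): F=WGGR U=WRRY R=OGGR D=OWYY L=OBOW
After move 5 (R): R=GORG U=WGRR F=WWGY D=OBYY B=YBRB
After move 6 (U): U=RWRG F=GOGY R=YBRG B=OBRB L=WWOW
After move 7 (F'): F=OYGG U=RWYR R=BBOG D=WWYY L=WGOR
Query 1: B[0] = O
Query 2: L[3] = R
Query 3: B[1] = B
Query 4: U[0] = R

Answer: O R B R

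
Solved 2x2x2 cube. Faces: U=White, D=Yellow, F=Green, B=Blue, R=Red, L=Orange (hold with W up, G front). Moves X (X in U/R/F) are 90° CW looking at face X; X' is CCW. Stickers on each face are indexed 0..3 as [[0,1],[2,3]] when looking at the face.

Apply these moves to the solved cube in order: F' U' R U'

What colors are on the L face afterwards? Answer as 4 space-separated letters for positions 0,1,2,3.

After move 1 (F'): F=GGGG U=WWRR R=YRYR D=OOYY L=OWOW
After move 2 (U'): U=WRWR F=OWGG R=GGYR B=YRBB L=BBOW
After move 3 (R): R=YGRG U=WWWG F=OOGY D=OBYY B=RRRB
After move 4 (U'): U=WGWW F=BBGY R=OORG B=YGRB L=RROW
Query: L face = RROW

Answer: R R O W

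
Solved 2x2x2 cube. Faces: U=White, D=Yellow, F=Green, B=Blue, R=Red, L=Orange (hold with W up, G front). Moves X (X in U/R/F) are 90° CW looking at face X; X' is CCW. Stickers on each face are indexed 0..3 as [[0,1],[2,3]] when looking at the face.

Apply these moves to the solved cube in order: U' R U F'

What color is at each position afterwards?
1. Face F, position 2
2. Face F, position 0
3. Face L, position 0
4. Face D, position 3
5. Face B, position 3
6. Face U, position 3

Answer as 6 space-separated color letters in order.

Answer: R G O R B R

Derivation:
After move 1 (U'): U=WWWW F=OOGG R=GGRR B=RRBB L=BBOO
After move 2 (R): R=RGRG U=WOWG F=OYGY D=YBYR B=WRWB
After move 3 (U): U=WWGO F=RGGY R=WRRG B=BBWB L=OYOO
After move 4 (F'): F=GYRG U=WWWR R=BRYG D=YOYR L=OOOG
Query 1: F[2] = R
Query 2: F[0] = G
Query 3: L[0] = O
Query 4: D[3] = R
Query 5: B[3] = B
Query 6: U[3] = R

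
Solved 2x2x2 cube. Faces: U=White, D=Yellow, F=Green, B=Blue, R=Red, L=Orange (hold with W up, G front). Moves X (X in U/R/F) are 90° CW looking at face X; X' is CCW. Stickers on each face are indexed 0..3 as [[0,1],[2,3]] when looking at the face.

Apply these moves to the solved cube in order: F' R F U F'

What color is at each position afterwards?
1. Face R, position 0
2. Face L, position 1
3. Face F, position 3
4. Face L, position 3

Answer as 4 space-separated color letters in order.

After move 1 (F'): F=GGGG U=WWRR R=YRYR D=OOYY L=OWOW
After move 2 (R): R=YYRR U=WGRG F=GOGY D=OBYB B=RBWB
After move 3 (F): F=GGYO U=WGWW R=RYGR D=RYYB L=OOOB
After move 4 (U): U=WWWG F=RYYO R=RBGR B=OOWB L=GGOB
After move 5 (F'): F=YORY U=WWRG R=YBRR D=GBYB L=GGOW
Query 1: R[0] = Y
Query 2: L[1] = G
Query 3: F[3] = Y
Query 4: L[3] = W

Answer: Y G Y W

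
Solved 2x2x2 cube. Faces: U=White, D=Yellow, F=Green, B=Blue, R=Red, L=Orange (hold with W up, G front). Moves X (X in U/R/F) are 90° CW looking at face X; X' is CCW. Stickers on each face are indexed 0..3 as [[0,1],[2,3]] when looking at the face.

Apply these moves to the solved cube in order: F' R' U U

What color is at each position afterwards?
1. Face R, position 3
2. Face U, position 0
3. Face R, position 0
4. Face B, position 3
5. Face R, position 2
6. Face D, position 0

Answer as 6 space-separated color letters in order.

Answer: Y B O B Y O

Derivation:
After move 1 (F'): F=GGGG U=WWRR R=YRYR D=OOYY L=OWOW
After move 2 (R'): R=RRYY U=WBRB F=GWGR D=OGYG B=YBOB
After move 3 (U): U=RWBB F=RRGR R=YBYY B=OWOB L=GWOW
After move 4 (U): U=BRBW F=YBGR R=OWYY B=GWOB L=RROW
Query 1: R[3] = Y
Query 2: U[0] = B
Query 3: R[0] = O
Query 4: B[3] = B
Query 5: R[2] = Y
Query 6: D[0] = O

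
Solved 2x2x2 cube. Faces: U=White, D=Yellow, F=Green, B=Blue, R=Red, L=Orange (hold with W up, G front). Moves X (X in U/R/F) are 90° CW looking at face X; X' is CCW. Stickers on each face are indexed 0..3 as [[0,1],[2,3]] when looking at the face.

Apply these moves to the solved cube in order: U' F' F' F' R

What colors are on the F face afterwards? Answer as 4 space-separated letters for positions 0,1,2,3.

Answer: G G G Y

Derivation:
After move 1 (U'): U=WWWW F=OOGG R=GGRR B=RRBB L=BBOO
After move 2 (F'): F=OGOG U=WWGR R=YGYR D=BOYY L=BWOW
After move 3 (F'): F=GGOO U=WWYY R=OGBR D=WWYY L=BROG
After move 4 (F'): F=GOGO U=WWOB R=WGWR D=RGYY L=BYOY
After move 5 (R): R=WWRG U=WOOO F=GGGY D=RBYR B=BRWB
Query: F face = GGGY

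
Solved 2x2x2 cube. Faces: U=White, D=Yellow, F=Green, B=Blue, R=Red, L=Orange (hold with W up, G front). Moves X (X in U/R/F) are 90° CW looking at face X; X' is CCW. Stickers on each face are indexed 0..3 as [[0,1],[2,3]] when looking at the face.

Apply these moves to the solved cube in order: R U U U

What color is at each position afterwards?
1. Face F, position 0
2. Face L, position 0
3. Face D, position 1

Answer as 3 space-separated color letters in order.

Answer: O W B

Derivation:
After move 1 (R): R=RRRR U=WGWG F=GYGY D=YBYB B=WBWB
After move 2 (U): U=WWGG F=RRGY R=WBRR B=OOWB L=GYOO
After move 3 (U): U=GWGW F=WBGY R=OORR B=GYWB L=RROO
After move 4 (U): U=GGWW F=OOGY R=GYRR B=RRWB L=WBOO
Query 1: F[0] = O
Query 2: L[0] = W
Query 3: D[1] = B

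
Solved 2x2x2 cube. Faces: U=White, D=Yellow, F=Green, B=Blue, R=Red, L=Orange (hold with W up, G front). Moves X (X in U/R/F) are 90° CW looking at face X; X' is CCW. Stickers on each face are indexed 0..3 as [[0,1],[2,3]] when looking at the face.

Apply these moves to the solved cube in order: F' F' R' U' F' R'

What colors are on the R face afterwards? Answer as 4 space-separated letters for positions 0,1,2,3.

After move 1 (F'): F=GGGG U=WWRR R=YRYR D=OOYY L=OWOW
After move 2 (F'): F=GGGG U=WWYY R=OROR D=WWYY L=OROR
After move 3 (R'): R=RROO U=WBYB F=GWGY D=WGYG B=YBWB
After move 4 (U'): U=BBWY F=ORGY R=GWOO B=RRWB L=YBOR
After move 5 (F'): F=RYOG U=BBGO R=GWWO D=BRYG L=YYOW
After move 6 (R'): R=WOGW U=BWGR F=RBOO D=BYYG B=GRRB
Query: R face = WOGW

Answer: W O G W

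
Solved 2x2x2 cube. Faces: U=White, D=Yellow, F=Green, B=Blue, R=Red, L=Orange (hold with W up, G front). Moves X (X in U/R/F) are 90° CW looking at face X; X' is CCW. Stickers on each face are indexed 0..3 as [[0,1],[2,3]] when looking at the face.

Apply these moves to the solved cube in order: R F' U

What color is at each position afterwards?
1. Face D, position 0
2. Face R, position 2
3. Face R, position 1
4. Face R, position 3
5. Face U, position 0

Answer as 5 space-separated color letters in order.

After move 1 (R): R=RRRR U=WGWG F=GYGY D=YBYB B=WBWB
After move 2 (F'): F=YYGG U=WGRR R=BRYR D=OOYB L=OGOW
After move 3 (U): U=RWRG F=BRGG R=WBYR B=OGWB L=YYOW
Query 1: D[0] = O
Query 2: R[2] = Y
Query 3: R[1] = B
Query 4: R[3] = R
Query 5: U[0] = R

Answer: O Y B R R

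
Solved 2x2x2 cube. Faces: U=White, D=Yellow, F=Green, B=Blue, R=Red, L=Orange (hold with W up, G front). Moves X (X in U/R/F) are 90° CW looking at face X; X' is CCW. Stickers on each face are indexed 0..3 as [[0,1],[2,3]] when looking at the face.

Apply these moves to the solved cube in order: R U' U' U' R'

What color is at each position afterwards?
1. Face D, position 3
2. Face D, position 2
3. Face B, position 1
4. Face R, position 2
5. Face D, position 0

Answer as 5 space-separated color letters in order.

After move 1 (R): R=RRRR U=WGWG F=GYGY D=YBYB B=WBWB
After move 2 (U'): U=GGWW F=OOGY R=GYRR B=RRWB L=WBOO
After move 3 (U'): U=GWGW F=WBGY R=OORR B=GYWB L=RROO
After move 4 (U'): U=WWGG F=RRGY R=WBRR B=OOWB L=GYOO
After move 5 (R'): R=BRWR U=WWGO F=RWGG D=YRYY B=BOBB
Query 1: D[3] = Y
Query 2: D[2] = Y
Query 3: B[1] = O
Query 4: R[2] = W
Query 5: D[0] = Y

Answer: Y Y O W Y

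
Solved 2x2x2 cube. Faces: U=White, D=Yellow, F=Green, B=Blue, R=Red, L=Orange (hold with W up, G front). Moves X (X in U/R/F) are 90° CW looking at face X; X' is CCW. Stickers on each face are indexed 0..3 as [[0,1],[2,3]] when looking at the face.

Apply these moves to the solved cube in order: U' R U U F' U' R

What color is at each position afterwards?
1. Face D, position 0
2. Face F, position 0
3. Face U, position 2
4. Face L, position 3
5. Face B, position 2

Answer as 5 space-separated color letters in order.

Answer: G R G O R

Derivation:
After move 1 (U'): U=WWWW F=OOGG R=GGRR B=RRBB L=BBOO
After move 2 (R): R=RGRG U=WOWG F=OYGY D=YBYR B=WRWB
After move 3 (U): U=WWGO F=RGGY R=WRRG B=BBWB L=OYOO
After move 4 (U): U=GWOW F=WRGY R=BBRG B=OYWB L=RGOO
After move 5 (F'): F=RYWG U=GWBR R=BBYG D=GOYR L=RWOO
After move 6 (U'): U=WRGB F=RWWG R=RYYG B=BBWB L=OYOO
After move 7 (R): R=YRGY U=WWGG F=ROWR D=GWYB B=BBRB
Query 1: D[0] = G
Query 2: F[0] = R
Query 3: U[2] = G
Query 4: L[3] = O
Query 5: B[2] = R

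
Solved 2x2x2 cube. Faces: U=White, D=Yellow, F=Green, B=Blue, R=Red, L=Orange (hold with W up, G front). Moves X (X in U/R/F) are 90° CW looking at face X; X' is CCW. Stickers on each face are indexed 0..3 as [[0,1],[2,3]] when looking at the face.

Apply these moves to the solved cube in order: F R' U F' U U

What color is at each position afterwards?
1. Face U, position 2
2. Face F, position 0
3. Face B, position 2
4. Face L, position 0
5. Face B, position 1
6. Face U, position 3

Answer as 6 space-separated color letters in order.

After move 1 (F): F=GGGG U=WWOO R=WRWR D=RRYY L=OYOY
After move 2 (R'): R=RRWW U=WBOB F=GWGO D=RGYG B=YBRB
After move 3 (U): U=OWBB F=RRGO R=YBWW B=OYRB L=GWOY
After move 4 (F'): F=RORG U=OWYW R=GBRW D=WYYG L=GBOB
After move 5 (U): U=YOWW F=GBRG R=OYRW B=GBRB L=ROOB
After move 6 (U): U=WYWO F=OYRG R=GBRW B=RORB L=GBOB
Query 1: U[2] = W
Query 2: F[0] = O
Query 3: B[2] = R
Query 4: L[0] = G
Query 5: B[1] = O
Query 6: U[3] = O

Answer: W O R G O O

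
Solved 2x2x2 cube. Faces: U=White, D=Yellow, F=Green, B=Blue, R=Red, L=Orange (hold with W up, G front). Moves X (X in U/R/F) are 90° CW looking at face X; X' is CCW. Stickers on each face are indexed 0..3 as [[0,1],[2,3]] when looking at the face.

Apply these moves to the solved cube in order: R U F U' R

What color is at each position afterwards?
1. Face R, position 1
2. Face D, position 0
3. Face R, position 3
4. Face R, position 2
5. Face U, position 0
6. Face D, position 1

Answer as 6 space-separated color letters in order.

Answer: G R R R W W

Derivation:
After move 1 (R): R=RRRR U=WGWG F=GYGY D=YBYB B=WBWB
After move 2 (U): U=WWGG F=RRGY R=WBRR B=OOWB L=GYOO
After move 3 (F): F=GRYR U=WWOY R=GBGR D=RWYB L=GYOB
After move 4 (U'): U=WYWO F=GYYR R=GRGR B=GBWB L=OOOB
After move 5 (R): R=GGRR U=WYWR F=GWYB D=RWYG B=OBYB
Query 1: R[1] = G
Query 2: D[0] = R
Query 3: R[3] = R
Query 4: R[2] = R
Query 5: U[0] = W
Query 6: D[1] = W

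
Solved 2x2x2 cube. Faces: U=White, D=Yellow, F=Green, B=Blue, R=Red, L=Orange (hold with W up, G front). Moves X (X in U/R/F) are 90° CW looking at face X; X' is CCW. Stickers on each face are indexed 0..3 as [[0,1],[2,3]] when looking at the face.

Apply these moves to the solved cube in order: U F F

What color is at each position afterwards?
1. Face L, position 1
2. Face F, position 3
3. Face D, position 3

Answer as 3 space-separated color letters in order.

After move 1 (U): U=WWWW F=RRGG R=BBRR B=OOBB L=GGOO
After move 2 (F): F=GRGR U=WWOG R=WBWR D=RBYY L=GYOY
After move 3 (F): F=GGRR U=WWYY R=OBGR D=WWYY L=GROB
Query 1: L[1] = R
Query 2: F[3] = R
Query 3: D[3] = Y

Answer: R R Y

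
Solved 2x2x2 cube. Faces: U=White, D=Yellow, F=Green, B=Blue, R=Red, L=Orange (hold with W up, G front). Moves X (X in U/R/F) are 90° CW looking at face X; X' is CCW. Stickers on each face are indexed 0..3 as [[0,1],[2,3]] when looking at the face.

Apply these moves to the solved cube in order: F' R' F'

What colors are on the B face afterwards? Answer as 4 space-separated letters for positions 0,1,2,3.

Answer: Y B O B

Derivation:
After move 1 (F'): F=GGGG U=WWRR R=YRYR D=OOYY L=OWOW
After move 2 (R'): R=RRYY U=WBRB F=GWGR D=OGYG B=YBOB
After move 3 (F'): F=WRGG U=WBRY R=GROY D=WWYG L=OBOR
Query: B face = YBOB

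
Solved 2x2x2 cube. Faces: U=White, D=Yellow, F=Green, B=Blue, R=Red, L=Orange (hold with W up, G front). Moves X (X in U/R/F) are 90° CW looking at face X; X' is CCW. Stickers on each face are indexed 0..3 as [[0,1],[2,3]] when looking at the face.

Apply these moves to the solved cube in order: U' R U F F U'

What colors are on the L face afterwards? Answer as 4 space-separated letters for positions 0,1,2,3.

Answer: B B O W

Derivation:
After move 1 (U'): U=WWWW F=OOGG R=GGRR B=RRBB L=BBOO
After move 2 (R): R=RGRG U=WOWG F=OYGY D=YBYR B=WRWB
After move 3 (U): U=WWGO F=RGGY R=WRRG B=BBWB L=OYOO
After move 4 (F): F=GRYG U=WWOY R=GROG D=RWYR L=OYOB
After move 5 (F): F=YGGR U=WWBY R=ORYG D=OGYR L=OROW
After move 6 (U'): U=WYWB F=ORGR R=YGYG B=ORWB L=BBOW
Query: L face = BBOW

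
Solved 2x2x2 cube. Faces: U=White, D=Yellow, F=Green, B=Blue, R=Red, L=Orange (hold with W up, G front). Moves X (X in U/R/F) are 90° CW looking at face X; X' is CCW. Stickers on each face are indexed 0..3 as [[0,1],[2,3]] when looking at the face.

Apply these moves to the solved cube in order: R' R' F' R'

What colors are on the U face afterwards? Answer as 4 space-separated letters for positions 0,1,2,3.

Answer: W G R G

Derivation:
After move 1 (R'): R=RRRR U=WBWB F=GWGW D=YGYG B=YBYB
After move 2 (R'): R=RRRR U=WYWY F=GBGB D=YWYW B=GBGB
After move 3 (F'): F=BBGG U=WYRR R=WRYR D=OOYW L=OYOW
After move 4 (R'): R=RRWY U=WGRG F=BYGR D=OBYG B=WBOB
Query: U face = WGRG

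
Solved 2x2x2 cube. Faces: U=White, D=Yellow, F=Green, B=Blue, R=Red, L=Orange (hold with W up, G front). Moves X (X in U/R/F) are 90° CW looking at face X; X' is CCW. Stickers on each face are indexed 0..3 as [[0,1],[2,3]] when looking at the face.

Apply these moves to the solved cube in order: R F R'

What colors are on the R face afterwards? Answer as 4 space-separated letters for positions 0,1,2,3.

Answer: R R W G

Derivation:
After move 1 (R): R=RRRR U=WGWG F=GYGY D=YBYB B=WBWB
After move 2 (F): F=GGYY U=WGOO R=WRGR D=RRYB L=OYOB
After move 3 (R'): R=RRWG U=WWOW F=GGYO D=RGYY B=BBRB
Query: R face = RRWG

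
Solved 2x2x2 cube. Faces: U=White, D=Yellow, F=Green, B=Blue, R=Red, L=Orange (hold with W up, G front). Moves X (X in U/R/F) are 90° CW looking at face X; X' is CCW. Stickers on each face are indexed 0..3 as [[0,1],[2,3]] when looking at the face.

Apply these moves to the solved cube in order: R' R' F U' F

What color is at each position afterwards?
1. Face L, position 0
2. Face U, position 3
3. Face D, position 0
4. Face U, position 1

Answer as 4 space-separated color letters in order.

After move 1 (R'): R=RRRR U=WBWB F=GWGW D=YGYG B=YBYB
After move 2 (R'): R=RRRR U=WYWY F=GBGB D=YWYW B=GBGB
After move 3 (F): F=GGBB U=WYOO R=WRYR D=RRYW L=OYOW
After move 4 (U'): U=YOWO F=OYBB R=GGYR B=WRGB L=GBOW
After move 5 (F): F=BOBY U=YOWB R=WGOR D=YGYW L=GROR
Query 1: L[0] = G
Query 2: U[3] = B
Query 3: D[0] = Y
Query 4: U[1] = O

Answer: G B Y O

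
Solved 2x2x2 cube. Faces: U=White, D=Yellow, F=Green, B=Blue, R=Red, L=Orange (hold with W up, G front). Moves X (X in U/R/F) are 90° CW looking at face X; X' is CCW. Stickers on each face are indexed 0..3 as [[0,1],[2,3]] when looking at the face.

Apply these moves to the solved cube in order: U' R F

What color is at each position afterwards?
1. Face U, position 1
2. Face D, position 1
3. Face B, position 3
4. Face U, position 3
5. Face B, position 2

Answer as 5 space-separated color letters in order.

Answer: O R B B W

Derivation:
After move 1 (U'): U=WWWW F=OOGG R=GGRR B=RRBB L=BBOO
After move 2 (R): R=RGRG U=WOWG F=OYGY D=YBYR B=WRWB
After move 3 (F): F=GOYY U=WOOB R=WGGG D=RRYR L=BYOB
Query 1: U[1] = O
Query 2: D[1] = R
Query 3: B[3] = B
Query 4: U[3] = B
Query 5: B[2] = W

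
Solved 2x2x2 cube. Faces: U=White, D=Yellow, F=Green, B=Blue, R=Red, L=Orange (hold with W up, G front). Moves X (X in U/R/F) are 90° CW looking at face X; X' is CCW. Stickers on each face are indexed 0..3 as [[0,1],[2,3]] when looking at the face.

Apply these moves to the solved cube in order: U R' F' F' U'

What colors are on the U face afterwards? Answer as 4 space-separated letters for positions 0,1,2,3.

After move 1 (U): U=WWWW F=RRGG R=BBRR B=OOBB L=GGOO
After move 2 (R'): R=BRBR U=WBWO F=RWGW D=YRYG B=YOYB
After move 3 (F'): F=WWRG U=WBBB R=RRYR D=GOYG L=GOOW
After move 4 (F'): F=WGWR U=WBRY R=ORGR D=OWYG L=GBOB
After move 5 (U'): U=BYWR F=GBWR R=WGGR B=ORYB L=YOOB
Query: U face = BYWR

Answer: B Y W R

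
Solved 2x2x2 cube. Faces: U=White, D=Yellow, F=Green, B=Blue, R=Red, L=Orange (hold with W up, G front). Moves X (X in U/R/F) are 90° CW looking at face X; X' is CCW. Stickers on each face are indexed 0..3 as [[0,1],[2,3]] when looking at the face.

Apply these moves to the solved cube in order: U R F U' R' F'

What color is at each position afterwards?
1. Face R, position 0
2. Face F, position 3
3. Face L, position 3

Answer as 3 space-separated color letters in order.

Answer: Y Y W

Derivation:
After move 1 (U): U=WWWW F=RRGG R=BBRR B=OOBB L=GGOO
After move 2 (R): R=RBRB U=WRWG F=RYGY D=YBYO B=WOWB
After move 3 (F): F=GRYY U=WROG R=WBGB D=RRYO L=GYOB
After move 4 (U'): U=RGWO F=GYYY R=GRGB B=WBWB L=WOOB
After move 5 (R'): R=RBGG U=RWWW F=GGYO D=RYYY B=OBRB
After move 6 (F'): F=GOGY U=RWRG R=YBRG D=OBYY L=WWOW
Query 1: R[0] = Y
Query 2: F[3] = Y
Query 3: L[3] = W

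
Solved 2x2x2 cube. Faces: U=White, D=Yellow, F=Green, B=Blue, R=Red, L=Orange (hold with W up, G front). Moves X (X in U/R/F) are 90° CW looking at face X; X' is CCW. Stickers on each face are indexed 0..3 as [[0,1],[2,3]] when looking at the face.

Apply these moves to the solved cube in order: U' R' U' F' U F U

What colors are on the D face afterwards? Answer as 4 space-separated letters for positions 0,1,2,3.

After move 1 (U'): U=WWWW F=OOGG R=GGRR B=RRBB L=BBOO
After move 2 (R'): R=GRGR U=WBWR F=OWGW D=YOYG B=YRYB
After move 3 (U'): U=BRWW F=BBGW R=OWGR B=GRYB L=YROO
After move 4 (F'): F=BWBG U=BROG R=OWYR D=ROYG L=YWOW
After move 5 (U): U=OBGR F=OWBG R=GRYR B=YWYB L=BWOW
After move 6 (F): F=BOGW U=OBWW R=GRRR D=YGYG L=BROO
After move 7 (U): U=WOWB F=GRGW R=YWRR B=BRYB L=BOOO
Query: D face = YGYG

Answer: Y G Y G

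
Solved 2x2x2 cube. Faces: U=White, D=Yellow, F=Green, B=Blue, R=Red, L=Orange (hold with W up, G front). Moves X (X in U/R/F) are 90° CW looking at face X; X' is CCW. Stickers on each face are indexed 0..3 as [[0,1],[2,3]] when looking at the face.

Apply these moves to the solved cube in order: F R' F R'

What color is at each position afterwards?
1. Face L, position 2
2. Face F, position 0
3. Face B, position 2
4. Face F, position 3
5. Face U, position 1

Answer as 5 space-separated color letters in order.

Answer: O G R Y R

Derivation:
After move 1 (F): F=GGGG U=WWOO R=WRWR D=RRYY L=OYOY
After move 2 (R'): R=RRWW U=WBOB F=GWGO D=RGYG B=YBRB
After move 3 (F): F=GGOW U=WBYY R=ORBW D=WRYG L=OROG
After move 4 (R'): R=RWOB U=WRYY F=GBOY D=WGYW B=GBRB
Query 1: L[2] = O
Query 2: F[0] = G
Query 3: B[2] = R
Query 4: F[3] = Y
Query 5: U[1] = R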